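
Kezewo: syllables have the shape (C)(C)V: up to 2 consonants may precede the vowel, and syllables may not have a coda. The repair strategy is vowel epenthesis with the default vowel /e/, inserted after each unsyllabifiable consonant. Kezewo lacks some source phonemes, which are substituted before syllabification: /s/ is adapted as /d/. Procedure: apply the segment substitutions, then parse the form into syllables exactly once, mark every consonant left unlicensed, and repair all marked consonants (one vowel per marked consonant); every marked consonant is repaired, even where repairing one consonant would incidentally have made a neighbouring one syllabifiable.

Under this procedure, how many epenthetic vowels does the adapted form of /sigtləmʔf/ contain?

After substitution the input is /digtləmʔf/.
The unsyllabifiable consonants are /g/, /m/, /ʔ/, /f/; each receives one epenthetic vowel.

4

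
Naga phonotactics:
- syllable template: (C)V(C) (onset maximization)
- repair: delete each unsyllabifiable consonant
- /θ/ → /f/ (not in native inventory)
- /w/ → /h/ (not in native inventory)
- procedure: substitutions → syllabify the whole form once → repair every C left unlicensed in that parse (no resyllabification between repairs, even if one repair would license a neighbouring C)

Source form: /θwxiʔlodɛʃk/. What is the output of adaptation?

xiʔlodɛʃ

Substitution: /θ/ → /f/, /w/ → /h/, giving /fhxiʔlodɛʃk/.
Under (C)V(C), the unsyllabifiable consonants are /f/, /h/, /k/ (at most one coda consonant is licensed; onsets are limited to one consonant).
Each unlicensed consonant is deleted: /f/, /h/, /k/.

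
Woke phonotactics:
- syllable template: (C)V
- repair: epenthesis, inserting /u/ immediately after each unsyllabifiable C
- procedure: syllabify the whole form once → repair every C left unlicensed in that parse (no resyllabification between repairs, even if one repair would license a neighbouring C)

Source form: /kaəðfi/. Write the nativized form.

Under (C)V, the unsyllabifiable consonants are /ð/ (no codas are permitted; onsets are limited to one consonant).
Epenthesis after each stranded consonant: /ð/ → /ðu/.

kaəðufi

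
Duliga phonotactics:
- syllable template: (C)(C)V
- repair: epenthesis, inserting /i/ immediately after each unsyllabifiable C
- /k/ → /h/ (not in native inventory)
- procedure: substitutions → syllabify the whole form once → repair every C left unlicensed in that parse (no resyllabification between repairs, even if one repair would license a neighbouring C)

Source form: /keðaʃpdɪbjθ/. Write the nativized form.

heðaʃipdɪbijiθi

Substitution: /k/ → /h/, giving /heðaʃpdɪbjθ/.
Syllabifying with onset maximization leaves /ʃ/, /b/, /j/, /θ/ stranded (no codas are permitted; onsets may contain at most 2 consonants).
Each unlicensed consonant becomes the onset of a new syllable: /ʃ/ → /ʃi/, /b/ → /bi/, /j/ → /ji/, /θ/ → /θi/.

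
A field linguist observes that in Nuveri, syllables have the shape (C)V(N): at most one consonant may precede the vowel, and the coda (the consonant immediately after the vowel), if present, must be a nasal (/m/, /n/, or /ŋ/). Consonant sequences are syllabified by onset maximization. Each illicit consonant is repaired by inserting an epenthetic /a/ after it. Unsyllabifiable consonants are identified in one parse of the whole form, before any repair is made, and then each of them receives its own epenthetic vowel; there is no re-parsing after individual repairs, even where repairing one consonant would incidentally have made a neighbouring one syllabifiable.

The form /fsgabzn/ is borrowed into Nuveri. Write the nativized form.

fasagabazana

Under (C)V(N), the unsyllabifiable consonants are /f/, /s/, /b/, /z/, /n/ (only a nasal (/m/, /n/, or /ŋ/) is licensed in coda position; onsets are limited to one consonant).
Inserting the epenthetic vowel yields /f/ → /fa/, /s/ → /sa/, /b/ → /ba/, /z/ → /za/, /n/ → /na/.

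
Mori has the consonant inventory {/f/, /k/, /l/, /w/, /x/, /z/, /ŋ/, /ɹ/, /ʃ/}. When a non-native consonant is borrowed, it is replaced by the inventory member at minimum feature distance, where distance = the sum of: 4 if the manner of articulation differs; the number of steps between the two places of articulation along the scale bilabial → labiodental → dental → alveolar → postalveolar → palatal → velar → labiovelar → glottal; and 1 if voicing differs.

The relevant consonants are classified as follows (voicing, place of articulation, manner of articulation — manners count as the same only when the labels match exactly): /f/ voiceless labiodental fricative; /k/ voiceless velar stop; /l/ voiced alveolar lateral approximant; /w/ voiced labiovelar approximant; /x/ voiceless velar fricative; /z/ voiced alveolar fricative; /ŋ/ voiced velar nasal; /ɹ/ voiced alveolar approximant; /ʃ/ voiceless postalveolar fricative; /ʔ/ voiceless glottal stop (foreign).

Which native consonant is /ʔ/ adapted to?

k

/k/ is closest: same manner (stop), place distance 2 (glottal→velar), same voicing; total 2. Next closest is /w/ at distance 6.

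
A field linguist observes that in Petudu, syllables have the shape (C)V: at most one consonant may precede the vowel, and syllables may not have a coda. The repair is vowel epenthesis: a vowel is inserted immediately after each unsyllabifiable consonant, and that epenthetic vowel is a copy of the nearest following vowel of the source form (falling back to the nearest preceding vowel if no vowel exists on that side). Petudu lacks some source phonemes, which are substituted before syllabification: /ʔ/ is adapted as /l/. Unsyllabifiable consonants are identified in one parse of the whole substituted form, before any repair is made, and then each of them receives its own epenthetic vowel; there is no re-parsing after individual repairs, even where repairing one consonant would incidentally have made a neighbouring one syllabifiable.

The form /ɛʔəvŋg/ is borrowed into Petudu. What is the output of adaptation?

ɛləvəŋəgə

Substitution: /ʔ/ → /l/, giving /ɛləvŋg/.
Under (C)V, the unsyllabifiable consonants are /v/, /ŋ/, /g/ (no codas are permitted; onsets are limited to one consonant).
Each unlicensed consonant becomes the onset of a new syllable: /v/ → /və/, /ŋ/ → /ŋə/, /g/ → /gə/.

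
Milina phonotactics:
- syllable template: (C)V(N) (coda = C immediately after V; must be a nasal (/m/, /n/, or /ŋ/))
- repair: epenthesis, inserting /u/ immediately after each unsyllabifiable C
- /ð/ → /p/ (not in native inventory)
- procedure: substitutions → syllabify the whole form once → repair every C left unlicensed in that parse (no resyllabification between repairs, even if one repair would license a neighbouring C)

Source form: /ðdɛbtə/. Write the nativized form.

Substitution: /ð/ → /p/, giving /pdɛbtə/.
Syllabifying with onset maximization leaves /p/, /b/ stranded (only a nasal (/m/, /n/, or /ŋ/) is licensed in coda position; onsets are limited to one consonant).
Each unlicensed consonant becomes the onset of a new syllable: /p/ → /pu/, /b/ → /bu/.

pudɛbutə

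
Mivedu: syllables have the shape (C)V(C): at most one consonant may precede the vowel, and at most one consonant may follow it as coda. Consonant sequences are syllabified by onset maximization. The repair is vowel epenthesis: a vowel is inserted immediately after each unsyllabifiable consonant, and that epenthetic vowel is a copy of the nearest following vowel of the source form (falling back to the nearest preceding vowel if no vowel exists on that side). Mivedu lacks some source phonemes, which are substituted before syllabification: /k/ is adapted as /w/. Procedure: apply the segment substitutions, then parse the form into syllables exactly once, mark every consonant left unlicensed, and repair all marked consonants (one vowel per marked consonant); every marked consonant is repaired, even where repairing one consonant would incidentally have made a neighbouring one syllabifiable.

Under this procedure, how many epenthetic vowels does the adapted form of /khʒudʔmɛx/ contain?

3

After substitution the input is /whʒudʔmɛx/.
The unsyllabifiable consonants are /w/, /h/, /ʔ/; each receives one epenthetic vowel.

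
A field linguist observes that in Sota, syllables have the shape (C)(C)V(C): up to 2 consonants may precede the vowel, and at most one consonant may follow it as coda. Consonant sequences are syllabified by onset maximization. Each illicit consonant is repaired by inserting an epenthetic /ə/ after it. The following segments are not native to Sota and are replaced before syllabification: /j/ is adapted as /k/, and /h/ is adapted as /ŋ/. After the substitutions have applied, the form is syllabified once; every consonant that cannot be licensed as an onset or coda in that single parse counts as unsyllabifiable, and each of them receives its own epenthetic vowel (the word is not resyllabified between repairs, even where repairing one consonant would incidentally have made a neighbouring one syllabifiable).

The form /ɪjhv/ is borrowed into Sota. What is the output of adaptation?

Substitution: /j/ → /k/, /h/ → /ŋ/, giving /ɪkŋv/.
Syllabifying with onset maximization leaves /ŋ/, /v/ stranded (at most one coda consonant is licensed; onsets may contain at most 2 consonants).
Inserting the epenthetic vowel yields /ŋ/ → /ŋə/, /v/ → /və/.

ɪkŋəvə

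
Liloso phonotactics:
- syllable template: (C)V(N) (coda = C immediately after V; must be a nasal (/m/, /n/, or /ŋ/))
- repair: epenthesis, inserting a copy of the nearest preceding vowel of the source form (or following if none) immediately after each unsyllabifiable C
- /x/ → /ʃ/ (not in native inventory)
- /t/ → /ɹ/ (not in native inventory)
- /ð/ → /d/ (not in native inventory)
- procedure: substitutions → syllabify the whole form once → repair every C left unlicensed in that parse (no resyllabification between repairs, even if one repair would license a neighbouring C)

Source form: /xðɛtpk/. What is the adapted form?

Substitution: /x/ → /ʃ/, /ð/ → /d/, /t/ → /ɹ/, giving /ʃdɛɹpk/.
Syllabifying with onset maximization leaves /ʃ/, /ɹ/, /p/, /k/ stranded (only a nasal (/m/, /n/, or /ŋ/) is licensed in coda position; onsets are limited to one consonant).
Each unlicensed consonant becomes the onset of a new syllable: /ʃ/ → /ʃɛ/, /ɹ/ → /ɹɛ/, /p/ → /pɛ/, /k/ → /kɛ/.

ʃɛdɛɹɛpɛkɛ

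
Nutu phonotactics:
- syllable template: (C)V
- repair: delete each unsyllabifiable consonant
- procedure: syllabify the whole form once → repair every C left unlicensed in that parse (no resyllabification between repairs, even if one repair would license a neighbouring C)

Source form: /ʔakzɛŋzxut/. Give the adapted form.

ʔazɛxu

Under (C)V, the unsyllabifiable consonants are /k/, /ŋ/, /z/, /t/ (no codas are permitted; onsets are limited to one consonant).
Deleting the stranded consonants removes /k/, /ŋ/, /z/, /t/.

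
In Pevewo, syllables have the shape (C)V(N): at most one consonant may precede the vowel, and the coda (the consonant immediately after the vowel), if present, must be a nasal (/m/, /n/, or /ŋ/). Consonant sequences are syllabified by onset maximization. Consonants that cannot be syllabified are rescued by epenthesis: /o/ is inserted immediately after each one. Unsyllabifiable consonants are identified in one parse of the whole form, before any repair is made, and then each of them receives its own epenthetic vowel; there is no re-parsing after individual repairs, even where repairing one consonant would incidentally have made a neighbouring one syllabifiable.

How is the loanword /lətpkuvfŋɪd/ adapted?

Syllabifying with onset maximization leaves /t/, /p/, /v/, /f/, /d/ stranded (only a nasal (/m/, /n/, or /ŋ/) is licensed in coda position; onsets are limited to one consonant).
Each unlicensed consonant becomes the onset of a new syllable: /t/ → /to/, /p/ → /po/, /v/ → /vo/, /f/ → /fo/, /d/ → /do/.

lətopokuvofoŋɪdo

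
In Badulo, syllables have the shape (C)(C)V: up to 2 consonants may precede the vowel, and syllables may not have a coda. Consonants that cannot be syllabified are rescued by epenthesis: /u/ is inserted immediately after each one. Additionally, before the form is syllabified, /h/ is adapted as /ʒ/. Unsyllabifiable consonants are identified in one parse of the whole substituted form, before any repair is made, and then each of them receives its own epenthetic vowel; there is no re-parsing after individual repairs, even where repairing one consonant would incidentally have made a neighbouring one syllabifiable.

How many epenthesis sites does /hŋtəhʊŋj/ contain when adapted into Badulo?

After substitution the input is /ʒŋtəʒʊŋj/.
The unsyllabifiable consonants are /ʒ/, /ŋ/, /j/; each receives one epenthetic vowel.

3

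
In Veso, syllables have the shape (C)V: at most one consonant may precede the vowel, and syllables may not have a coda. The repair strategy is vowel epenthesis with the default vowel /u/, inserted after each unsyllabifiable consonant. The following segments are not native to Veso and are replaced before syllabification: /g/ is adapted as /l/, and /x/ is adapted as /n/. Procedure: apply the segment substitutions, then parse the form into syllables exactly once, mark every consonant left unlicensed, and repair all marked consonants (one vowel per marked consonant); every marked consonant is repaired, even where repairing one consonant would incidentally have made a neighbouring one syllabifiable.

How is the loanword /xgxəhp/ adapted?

Substitution: /x/ → /n/, /g/ → /l/, giving /nlnəhp/.
Syllabifying with onset maximization leaves /n/, /l/, /h/, /p/ stranded (no codas are permitted; onsets are limited to one consonant).
Each unlicensed consonant becomes the onset of a new syllable: /n/ → /nu/, /l/ → /lu/, /h/ → /hu/, /p/ → /pu/.

nulunəhupu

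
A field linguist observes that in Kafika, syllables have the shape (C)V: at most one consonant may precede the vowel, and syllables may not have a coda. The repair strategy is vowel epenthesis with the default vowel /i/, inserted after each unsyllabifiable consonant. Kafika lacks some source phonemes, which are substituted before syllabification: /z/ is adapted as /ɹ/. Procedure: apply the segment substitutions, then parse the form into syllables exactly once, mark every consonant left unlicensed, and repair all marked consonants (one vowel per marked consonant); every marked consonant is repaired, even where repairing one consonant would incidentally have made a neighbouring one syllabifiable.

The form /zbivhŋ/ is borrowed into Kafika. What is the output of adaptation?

ɹibivihiŋi

Substitution: /z/ → /ɹ/, giving /ɹbivhŋ/.
The consonants /ɹ/, /v/, /h/, /ŋ/ cannot be parsed into a legal (C)V syllable (no codas are permitted; onsets are limited to one consonant).
Each unlicensed consonant becomes the onset of a new syllable: /ɹ/ → /ɹi/, /v/ → /vi/, /h/ → /hi/, /ŋ/ → /ŋi/.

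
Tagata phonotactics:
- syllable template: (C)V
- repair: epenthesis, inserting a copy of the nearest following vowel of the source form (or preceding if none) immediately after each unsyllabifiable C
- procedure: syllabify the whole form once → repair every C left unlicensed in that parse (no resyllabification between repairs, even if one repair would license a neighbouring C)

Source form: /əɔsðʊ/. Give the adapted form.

Syllabifying with onset maximization leaves /s/ stranded (no codas are permitted; onsets are limited to one consonant).
Epenthesis after each stranded consonant: /s/ → /sʊ/.

əɔsʊðʊ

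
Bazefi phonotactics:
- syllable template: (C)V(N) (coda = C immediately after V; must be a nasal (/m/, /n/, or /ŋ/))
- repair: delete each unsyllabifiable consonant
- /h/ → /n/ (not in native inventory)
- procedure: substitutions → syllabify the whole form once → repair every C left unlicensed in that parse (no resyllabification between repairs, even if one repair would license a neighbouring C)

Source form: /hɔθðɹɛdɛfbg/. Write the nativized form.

Substitution: /h/ → /n/, giving /nɔθðɹɛdɛfbg/.
The consonants /θ/, /ð/, /f/, /b/, /g/ cannot be parsed into a legal (C)V(N) syllable (only a nasal (/m/, /n/, or /ŋ/) is licensed in coda position; onsets are limited to one consonant).
Deleting the stranded consonants removes /θ/, /ð/, /f/, /b/, /g/.

nɔɹɛdɛ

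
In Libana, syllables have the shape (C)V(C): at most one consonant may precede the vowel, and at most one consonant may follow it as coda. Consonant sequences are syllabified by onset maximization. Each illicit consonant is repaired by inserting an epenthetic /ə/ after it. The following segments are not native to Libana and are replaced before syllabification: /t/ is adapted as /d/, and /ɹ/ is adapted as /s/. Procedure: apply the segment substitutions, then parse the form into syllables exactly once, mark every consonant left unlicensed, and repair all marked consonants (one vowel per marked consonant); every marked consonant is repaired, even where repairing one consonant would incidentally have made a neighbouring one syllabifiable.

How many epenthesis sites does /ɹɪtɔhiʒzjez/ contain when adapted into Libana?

1

After substitution the input is /sɪdɔhiʒzjez/.
The unsyllabifiable consonants are /z/; each receives one epenthetic vowel.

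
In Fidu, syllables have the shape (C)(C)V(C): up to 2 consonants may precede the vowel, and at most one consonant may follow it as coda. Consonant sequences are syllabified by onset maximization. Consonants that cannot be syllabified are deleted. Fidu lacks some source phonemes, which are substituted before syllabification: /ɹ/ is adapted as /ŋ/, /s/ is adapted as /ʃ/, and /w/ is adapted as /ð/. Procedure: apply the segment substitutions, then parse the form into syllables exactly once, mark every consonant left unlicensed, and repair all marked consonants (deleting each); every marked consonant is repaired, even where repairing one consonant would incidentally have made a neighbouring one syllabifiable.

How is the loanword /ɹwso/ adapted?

Substitution: /ɹ/ → /ŋ/, /w/ → /ð/, /s/ → /ʃ/, giving /ŋðʃo/.
Under (C)(C)V(C), the unsyllabifiable consonants are /ŋ/ (at most one coda consonant is licensed; onsets may contain at most 2 consonants).
Each unlicensed consonant is deleted: /ŋ/.

ðʃo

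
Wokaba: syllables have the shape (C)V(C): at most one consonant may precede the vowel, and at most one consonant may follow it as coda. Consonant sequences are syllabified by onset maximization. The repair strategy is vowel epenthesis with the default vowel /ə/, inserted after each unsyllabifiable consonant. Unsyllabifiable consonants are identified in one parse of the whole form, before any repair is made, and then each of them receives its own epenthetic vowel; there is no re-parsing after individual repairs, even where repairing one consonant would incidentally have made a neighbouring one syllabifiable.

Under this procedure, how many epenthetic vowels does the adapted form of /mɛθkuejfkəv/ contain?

The unsyllabifiable consonants are /f/; each receives one epenthetic vowel.

1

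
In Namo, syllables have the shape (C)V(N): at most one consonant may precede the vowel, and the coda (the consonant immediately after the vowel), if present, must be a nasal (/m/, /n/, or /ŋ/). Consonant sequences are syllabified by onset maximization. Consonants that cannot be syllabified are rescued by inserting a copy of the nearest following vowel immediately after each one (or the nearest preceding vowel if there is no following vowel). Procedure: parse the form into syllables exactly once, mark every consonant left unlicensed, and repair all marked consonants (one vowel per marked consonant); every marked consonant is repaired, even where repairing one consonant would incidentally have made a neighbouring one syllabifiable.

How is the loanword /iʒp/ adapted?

The consonants /ʒ/, /p/ cannot be parsed into a legal (C)V(N) syllable (only a nasal (/m/, /n/, or /ŋ/) is licensed in coda position; onsets are limited to one consonant).
Epenthesis after each stranded consonant: /ʒ/ → /ʒi/, /p/ → /pi/.

iʒipi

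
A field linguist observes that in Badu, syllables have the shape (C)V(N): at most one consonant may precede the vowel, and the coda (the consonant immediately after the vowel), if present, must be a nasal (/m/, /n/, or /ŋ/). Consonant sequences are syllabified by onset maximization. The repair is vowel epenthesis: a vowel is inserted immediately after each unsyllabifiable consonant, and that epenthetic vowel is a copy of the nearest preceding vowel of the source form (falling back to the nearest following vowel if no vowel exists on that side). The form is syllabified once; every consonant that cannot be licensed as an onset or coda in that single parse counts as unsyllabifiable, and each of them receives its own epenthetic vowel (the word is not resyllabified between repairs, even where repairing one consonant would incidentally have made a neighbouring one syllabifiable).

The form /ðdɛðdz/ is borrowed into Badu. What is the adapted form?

ðɛdɛðɛdɛzɛ

Under (C)V(N), the unsyllabifiable consonants are /ð/, /ð/, /d/, /z/ (only a nasal (/m/, /n/, or /ŋ/) is licensed in coda position; onsets are limited to one consonant).
Inserting the epenthetic vowel yields /ð/ → /ðɛ/, /ð/ → /ðɛ/, /d/ → /dɛ/, /z/ → /zɛ/.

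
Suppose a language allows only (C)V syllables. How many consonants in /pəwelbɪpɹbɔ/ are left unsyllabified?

3

The consonants /l/, /p/, /ɹ/ cannot be parsed into a legal (C)V syllable (no codas are permitted; onsets are limited to one consonant).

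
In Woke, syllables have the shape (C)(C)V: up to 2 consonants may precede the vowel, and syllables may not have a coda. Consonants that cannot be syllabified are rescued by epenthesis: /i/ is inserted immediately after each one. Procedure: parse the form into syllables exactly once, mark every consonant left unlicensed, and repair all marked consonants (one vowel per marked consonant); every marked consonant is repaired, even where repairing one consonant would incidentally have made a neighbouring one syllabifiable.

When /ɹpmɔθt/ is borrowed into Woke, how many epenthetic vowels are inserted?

3

The unsyllabifiable consonants are /ɹ/, /θ/, /t/; each receives one epenthetic vowel.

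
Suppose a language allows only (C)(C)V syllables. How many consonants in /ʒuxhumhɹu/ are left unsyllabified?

1

Under (C)(C)V, the unsyllabifiable consonants are /m/ (no codas are permitted; onsets may contain at most 2 consonants).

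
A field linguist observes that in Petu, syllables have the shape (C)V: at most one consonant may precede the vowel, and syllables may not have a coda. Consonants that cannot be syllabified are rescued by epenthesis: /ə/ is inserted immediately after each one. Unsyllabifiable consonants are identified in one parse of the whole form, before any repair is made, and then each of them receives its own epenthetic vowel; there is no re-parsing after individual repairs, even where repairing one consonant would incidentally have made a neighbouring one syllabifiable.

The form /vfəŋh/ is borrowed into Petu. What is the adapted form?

vəfəŋəhə

The consonants /v/, /ŋ/, /h/ cannot be parsed into a legal (C)V syllable (no codas are permitted; onsets are limited to one consonant).
Epenthesis after each stranded consonant: /v/ → /və/, /ŋ/ → /ŋə/, /h/ → /hə/.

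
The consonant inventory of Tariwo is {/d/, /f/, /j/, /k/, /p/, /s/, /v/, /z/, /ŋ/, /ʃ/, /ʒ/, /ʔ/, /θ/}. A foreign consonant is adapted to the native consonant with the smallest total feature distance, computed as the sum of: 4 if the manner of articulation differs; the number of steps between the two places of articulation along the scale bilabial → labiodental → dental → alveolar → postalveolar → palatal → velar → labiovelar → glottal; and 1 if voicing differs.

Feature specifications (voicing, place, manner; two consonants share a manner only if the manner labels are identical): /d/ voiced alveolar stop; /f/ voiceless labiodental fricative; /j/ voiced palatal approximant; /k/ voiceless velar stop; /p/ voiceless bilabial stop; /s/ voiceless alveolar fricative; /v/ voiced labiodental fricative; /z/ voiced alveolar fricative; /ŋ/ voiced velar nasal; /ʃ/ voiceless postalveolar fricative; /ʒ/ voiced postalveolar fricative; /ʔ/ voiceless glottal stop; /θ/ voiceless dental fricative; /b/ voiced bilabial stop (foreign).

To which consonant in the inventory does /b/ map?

/p/ is closest: same manner (stop), place distance 0 (bilabial→bilabial), voicing differs (+1); total 1. Next closest is /d/ at distance 3.

p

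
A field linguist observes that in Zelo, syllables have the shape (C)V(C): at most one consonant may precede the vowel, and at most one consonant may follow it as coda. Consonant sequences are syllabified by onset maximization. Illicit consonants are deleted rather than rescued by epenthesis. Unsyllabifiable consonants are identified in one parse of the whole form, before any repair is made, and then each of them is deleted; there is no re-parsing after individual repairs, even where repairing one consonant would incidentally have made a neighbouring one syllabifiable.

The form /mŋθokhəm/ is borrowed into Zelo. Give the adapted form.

θokhəm

The consonants /m/, /ŋ/ cannot be parsed into a legal (C)V(C) syllable (at most one coda consonant is licensed; onsets are limited to one consonant).
Each unlicensed consonant is deleted: /m/, /ŋ/.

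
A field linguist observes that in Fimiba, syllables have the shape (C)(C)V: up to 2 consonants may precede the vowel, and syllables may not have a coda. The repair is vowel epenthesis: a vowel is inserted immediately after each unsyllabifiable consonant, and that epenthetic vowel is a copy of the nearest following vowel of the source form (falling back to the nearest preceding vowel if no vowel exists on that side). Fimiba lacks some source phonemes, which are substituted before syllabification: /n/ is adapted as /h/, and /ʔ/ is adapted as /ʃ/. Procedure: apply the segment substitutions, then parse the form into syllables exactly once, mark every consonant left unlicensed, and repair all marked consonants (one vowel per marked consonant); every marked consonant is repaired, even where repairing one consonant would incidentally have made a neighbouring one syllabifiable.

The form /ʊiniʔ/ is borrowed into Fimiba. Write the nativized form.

Substitution: /n/ → /h/, /ʔ/ → /ʃ/, giving /ʊihiʃ/.
Syllabifying with onset maximization leaves /ʃ/ stranded (no codas are permitted; onsets may contain at most 2 consonants).
Inserting the epenthetic vowel yields /ʃ/ → /ʃi/.

ʊihiʃi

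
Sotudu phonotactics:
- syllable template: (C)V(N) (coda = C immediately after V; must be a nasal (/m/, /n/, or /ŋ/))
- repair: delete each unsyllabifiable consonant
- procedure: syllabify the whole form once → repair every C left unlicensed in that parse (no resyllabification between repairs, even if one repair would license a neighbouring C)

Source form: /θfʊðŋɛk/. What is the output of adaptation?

Syllabifying with onset maximization leaves /θ/, /ð/, /k/ stranded (only a nasal (/m/, /n/, or /ŋ/) is licensed in coda position; onsets are limited to one consonant).
Each unlicensed consonant is deleted: /θ/, /ð/, /k/.

fʊŋɛ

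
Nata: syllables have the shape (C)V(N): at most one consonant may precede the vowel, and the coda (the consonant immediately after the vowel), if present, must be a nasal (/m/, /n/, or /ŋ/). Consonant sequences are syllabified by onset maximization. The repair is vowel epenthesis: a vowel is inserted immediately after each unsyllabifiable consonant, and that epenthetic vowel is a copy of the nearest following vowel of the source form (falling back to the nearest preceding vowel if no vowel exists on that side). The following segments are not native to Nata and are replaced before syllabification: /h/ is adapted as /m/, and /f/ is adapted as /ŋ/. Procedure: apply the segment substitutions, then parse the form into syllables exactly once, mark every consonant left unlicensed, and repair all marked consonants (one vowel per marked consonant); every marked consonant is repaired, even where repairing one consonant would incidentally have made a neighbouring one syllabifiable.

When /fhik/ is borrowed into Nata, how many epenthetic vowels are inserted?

2

After substitution the input is /ŋmik/.
The unsyllabifiable consonants are /ŋ/, /k/; each receives one epenthetic vowel.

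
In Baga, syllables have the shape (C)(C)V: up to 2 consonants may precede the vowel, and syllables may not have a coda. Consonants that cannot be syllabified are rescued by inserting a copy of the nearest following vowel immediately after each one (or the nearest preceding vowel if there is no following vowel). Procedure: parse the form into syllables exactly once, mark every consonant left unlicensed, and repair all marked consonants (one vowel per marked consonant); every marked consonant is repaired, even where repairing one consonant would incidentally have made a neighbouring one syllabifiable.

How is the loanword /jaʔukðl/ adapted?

Under (C)(C)V, the unsyllabifiable consonants are /k/, /ð/, /l/ (no codas are permitted; onsets may contain at most 2 consonants).
Epenthesis after each stranded consonant: /k/ → /ku/, /ð/ → /ðu/, /l/ → /lu/.

jaʔukuðulu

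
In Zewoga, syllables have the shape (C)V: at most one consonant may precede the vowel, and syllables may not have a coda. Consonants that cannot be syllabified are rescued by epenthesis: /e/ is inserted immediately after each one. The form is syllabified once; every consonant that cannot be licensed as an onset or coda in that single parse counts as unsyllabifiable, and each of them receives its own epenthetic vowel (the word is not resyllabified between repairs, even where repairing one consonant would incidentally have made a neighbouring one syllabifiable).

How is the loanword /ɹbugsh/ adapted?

Under (C)V, the unsyllabifiable consonants are /ɹ/, /g/, /s/, /h/ (no codas are permitted; onsets are limited to one consonant).
Inserting the epenthetic vowel yields /ɹ/ → /ɹe/, /g/ → /ge/, /s/ → /se/, /h/ → /he/.

ɹebugesehe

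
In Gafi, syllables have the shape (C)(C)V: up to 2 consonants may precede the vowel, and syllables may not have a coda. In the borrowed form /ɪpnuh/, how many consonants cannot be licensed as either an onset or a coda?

Syllabifying with onset maximization leaves /h/ stranded (no codas are permitted; onsets may contain at most 2 consonants).

1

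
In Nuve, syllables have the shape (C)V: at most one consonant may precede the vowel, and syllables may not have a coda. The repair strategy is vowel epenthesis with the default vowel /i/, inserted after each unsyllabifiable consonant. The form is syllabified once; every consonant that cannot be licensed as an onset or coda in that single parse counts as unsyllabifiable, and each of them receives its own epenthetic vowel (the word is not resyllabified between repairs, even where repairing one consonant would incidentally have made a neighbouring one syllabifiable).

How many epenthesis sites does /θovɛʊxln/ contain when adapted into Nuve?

3

The unsyllabifiable consonants are /x/, /l/, /n/; each receives one epenthetic vowel.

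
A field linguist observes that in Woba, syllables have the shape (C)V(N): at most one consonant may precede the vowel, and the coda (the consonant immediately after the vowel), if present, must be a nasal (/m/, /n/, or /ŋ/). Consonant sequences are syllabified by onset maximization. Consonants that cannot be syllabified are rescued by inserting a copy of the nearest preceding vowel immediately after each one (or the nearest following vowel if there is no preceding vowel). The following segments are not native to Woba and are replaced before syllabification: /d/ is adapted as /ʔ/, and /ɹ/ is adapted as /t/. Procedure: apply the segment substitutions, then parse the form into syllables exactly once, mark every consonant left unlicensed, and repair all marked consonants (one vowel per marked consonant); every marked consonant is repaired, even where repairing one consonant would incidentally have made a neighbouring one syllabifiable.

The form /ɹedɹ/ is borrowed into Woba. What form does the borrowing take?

teʔete

Substitution: /ɹ/ → /t/, /d/ → /ʔ/, giving /teʔt/.
Syllabifying with onset maximization leaves /ʔ/, /t/ stranded (only a nasal (/m/, /n/, or /ŋ/) is licensed in coda position; onsets are limited to one consonant).
Each unlicensed consonant becomes the onset of a new syllable: /ʔ/ → /ʔe/, /t/ → /te/.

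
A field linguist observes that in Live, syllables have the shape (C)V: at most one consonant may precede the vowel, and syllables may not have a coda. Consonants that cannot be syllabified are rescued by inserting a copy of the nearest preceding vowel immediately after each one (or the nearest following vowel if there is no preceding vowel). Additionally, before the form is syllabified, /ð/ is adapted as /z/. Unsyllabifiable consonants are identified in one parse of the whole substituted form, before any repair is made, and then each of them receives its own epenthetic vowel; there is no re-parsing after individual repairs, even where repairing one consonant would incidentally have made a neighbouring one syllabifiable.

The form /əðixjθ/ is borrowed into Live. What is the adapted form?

əzixijiθi

Substitution: /ð/ → /z/, giving /əzixjθ/.
Syllabifying with onset maximization leaves /x/, /j/, /θ/ stranded (no codas are permitted; onsets are limited to one consonant).
Epenthesis after each stranded consonant: /x/ → /xi/, /j/ → /ji/, /θ/ → /θi/.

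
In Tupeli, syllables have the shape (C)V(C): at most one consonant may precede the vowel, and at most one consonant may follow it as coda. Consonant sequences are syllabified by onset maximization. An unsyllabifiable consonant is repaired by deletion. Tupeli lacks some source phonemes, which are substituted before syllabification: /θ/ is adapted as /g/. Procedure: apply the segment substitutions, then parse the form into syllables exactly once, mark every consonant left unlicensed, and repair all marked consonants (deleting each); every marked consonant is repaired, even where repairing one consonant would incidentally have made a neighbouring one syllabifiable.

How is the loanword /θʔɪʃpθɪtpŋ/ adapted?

ʔɪʃgɪt

Substitution: /θ/ → /g/, giving /gʔɪʃpgɪtpŋ/.
Under (C)V(C), the unsyllabifiable consonants are /g/, /p/, /p/, /ŋ/ (at most one coda consonant is licensed; onsets are limited to one consonant).
Deletion applies to /g/, /p/, /p/, /ŋ/.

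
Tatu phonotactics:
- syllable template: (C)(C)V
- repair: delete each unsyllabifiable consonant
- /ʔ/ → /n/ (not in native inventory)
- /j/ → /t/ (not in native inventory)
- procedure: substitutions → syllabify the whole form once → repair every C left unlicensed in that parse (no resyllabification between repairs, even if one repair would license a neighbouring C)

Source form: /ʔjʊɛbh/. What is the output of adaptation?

Substitution: /ʔ/ → /n/, /j/ → /t/, giving /ntʊɛbh/.
Syllabifying with onset maximization leaves /b/, /h/ stranded (no codas are permitted; onsets may contain at most 2 consonants).
Deleting the stranded consonants removes /b/, /h/.

ntʊɛ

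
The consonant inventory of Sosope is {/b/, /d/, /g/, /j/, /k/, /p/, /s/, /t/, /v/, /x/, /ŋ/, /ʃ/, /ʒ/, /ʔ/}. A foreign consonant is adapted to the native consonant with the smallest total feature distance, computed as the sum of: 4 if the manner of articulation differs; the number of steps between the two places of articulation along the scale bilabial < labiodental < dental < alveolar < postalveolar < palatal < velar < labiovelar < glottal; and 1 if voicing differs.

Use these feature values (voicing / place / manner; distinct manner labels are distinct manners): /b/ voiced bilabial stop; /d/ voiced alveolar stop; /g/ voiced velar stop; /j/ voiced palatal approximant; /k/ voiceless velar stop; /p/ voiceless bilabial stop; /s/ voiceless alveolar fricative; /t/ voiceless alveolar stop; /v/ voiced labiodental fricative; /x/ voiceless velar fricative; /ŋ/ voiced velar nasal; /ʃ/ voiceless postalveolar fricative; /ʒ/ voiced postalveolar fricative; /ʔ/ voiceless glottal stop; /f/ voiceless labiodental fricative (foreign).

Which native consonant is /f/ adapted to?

v

/v/ is closest: same manner (fricative), place distance 0 (labiodental→labiodental), voicing differs (+1); total 1. Next closest is /s/ at distance 2.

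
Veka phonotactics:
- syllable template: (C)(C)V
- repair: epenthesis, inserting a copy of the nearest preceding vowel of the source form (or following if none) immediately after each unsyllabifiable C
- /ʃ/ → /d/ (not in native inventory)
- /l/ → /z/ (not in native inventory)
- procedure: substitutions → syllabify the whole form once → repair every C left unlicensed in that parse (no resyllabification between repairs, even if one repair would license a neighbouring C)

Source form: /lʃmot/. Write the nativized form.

zodmoto

Substitution: /l/ → /z/, /ʃ/ → /d/, giving /zdmot/.
Under (C)(C)V, the unsyllabifiable consonants are /z/, /t/ (no codas are permitted; onsets may contain at most 2 consonants).
Inserting the epenthetic vowel yields /z/ → /zo/, /t/ → /to/.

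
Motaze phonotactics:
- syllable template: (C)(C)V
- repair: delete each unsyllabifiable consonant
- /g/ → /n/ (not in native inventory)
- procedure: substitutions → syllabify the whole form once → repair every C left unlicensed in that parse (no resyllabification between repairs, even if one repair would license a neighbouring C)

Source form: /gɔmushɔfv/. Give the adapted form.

nɔmushɔ

Substitution: /g/ → /n/, giving /nɔmushɔfv/.
Under (C)(C)V, the unsyllabifiable consonants are /f/, /v/ (no codas are permitted; onsets may contain at most 2 consonants).
Deletion applies to /f/, /v/.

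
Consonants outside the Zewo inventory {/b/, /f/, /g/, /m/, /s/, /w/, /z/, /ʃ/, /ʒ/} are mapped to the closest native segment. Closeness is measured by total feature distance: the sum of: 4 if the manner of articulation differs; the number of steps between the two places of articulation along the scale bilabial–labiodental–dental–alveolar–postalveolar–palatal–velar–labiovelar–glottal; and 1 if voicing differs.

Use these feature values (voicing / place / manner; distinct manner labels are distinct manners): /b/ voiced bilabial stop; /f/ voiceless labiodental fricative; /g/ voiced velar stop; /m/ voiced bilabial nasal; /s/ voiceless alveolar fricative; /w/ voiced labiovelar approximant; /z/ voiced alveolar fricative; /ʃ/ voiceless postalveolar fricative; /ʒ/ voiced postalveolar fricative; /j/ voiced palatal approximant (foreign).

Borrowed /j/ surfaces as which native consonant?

w

/w/ is closest: same manner (approximant), place distance 2 (palatal→labiovelar), same voicing; total 2. Next closest is /g/ at distance 5.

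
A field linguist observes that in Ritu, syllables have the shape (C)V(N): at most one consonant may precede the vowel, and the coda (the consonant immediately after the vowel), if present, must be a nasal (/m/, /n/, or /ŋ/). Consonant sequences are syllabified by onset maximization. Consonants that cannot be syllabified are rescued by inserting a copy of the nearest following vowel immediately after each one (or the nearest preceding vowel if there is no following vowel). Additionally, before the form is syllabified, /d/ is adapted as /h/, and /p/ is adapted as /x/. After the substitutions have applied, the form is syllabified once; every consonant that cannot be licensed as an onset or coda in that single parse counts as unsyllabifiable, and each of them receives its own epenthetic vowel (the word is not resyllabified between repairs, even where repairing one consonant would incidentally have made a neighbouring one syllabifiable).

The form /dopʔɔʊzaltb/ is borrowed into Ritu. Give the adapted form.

hoxɔʔɔʊzalataba

Substitution: /d/ → /h/, /p/ → /x/, giving /hoxʔɔʊzaltb/.
The consonants /x/, /l/, /t/, /b/ cannot be parsed into a legal (C)V(N) syllable (only a nasal (/m/, /n/, or /ŋ/) is licensed in coda position; onsets are limited to one consonant).
Inserting the epenthetic vowel yields /x/ → /xɔ/, /l/ → /la/, /t/ → /ta/, /b/ → /ba/.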